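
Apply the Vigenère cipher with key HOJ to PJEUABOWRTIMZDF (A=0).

Repeat the key across the message: HOJHOJHOJHOJHOJ
P(15)+H(7): 22 → W
J(9)+O(14): 23 → X
E(4)+J(9): 13 → N
U(20)+H(7): 27≡1 → B
A(0)+O(14): 14 → O
B(1)+J(9): 10 → K
O(14)+H(7): 21 → V
W(22)+O(14): 36≡10 → K
R(17)+J(9): 26≡0 → A
T(19)+H(7): 26≡0 → A
I(8)+O(14): 22 → W
M(12)+J(9): 21 → V
Z(25)+H(7): 32≡6 → G
D(3)+O(14): 17 → R
F(5)+J(9): 14 → O

WXNBOKVKAAWVGRO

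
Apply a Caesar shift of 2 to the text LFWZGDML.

L(11): 11+2=13 → N
F(5): 5+2=7 → H
W(22): 22+2=24 → Y
Z(25): 25+2=27≡1 → B
G(6): 6+2=8 → I
D(3): 3+2=5 → F
M(12): 12+2=14 → O
L(11): 11+2=13 → N

NHYBIFON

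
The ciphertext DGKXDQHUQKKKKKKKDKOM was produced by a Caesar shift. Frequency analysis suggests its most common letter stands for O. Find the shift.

The most frequent ciphertext letter is K (appears 9 times).
K is position 10; O is position 14.
Shift = -4≡22.

22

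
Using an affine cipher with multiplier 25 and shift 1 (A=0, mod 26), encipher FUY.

F(5): 25·5+1=126≡22 → W
U(20): 25·20+1=501≡7 → H
Y(24): 25·24+1=601≡3 → D

WHD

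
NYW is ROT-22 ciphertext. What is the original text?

RCA

N(13): 13−22=-9≡17 → R
Y(24): 24−22=2 → C
W(22): 22−22=0 → A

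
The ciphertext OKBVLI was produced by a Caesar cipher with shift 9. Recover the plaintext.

FBSMCZ

O(14): 14−9=5 → F
K(10): 10−9=1 → B
B(1): 1−9=-8≡18 → S
V(21): 21−9=12 → M
L(11): 11−9=2 → C
I(8): 8−9=-1≡25 → Z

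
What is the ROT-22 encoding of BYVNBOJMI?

B(1): 1+22=23 → X
Y(24): 24+22=46≡20 → U
V(21): 21+22=43≡17 → R
N(13): 13+22=35≡9 → J
B(1): 1+22=23 → X
O(14): 14+22=36≡10 → K
J(9): 9+22=31≡5 → F
M(12): 12+22=34≡8 → I
I(8): 8+22=30≡4 → E

XURJXKFIE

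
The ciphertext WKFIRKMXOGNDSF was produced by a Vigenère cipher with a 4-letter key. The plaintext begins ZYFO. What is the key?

XMAU

Subtract each crib letter from the matching ciphertext letter (mod 26):
W(22)−Z(25)=-3≡23 → X
K(10)−Y(24)=-14≡12 → M
F(5)−F(5)=0 → A
I(8)−O(14)=-6≡20 → U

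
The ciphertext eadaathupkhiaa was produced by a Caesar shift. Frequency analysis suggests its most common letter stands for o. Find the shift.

12

The most frequent ciphertext letter is a (appears 5 times).
a is position 0; o is position 14.
Shift = -14≡12.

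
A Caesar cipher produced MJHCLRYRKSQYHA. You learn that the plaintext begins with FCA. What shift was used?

From the crib: M(12)−F(5)=7, so the shift is 7.

7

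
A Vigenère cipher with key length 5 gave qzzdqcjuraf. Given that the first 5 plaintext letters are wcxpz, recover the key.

Subtract each crib letter from the matching ciphertext letter (mod 26):
q(16)−w(22)=-6≡20 → u
z(25)−c(2)=23 → x
z(25)−x(23)=2 → c
d(3)−p(15)=-12≡14 → o
q(16)−z(25)=-9≡17 → r

uxcor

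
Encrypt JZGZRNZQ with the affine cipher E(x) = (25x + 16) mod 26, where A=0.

J(9): 25·9+16=241≡7 → H
Z(25): 25·25+16=641≡17 → R
G(6): 25·6+16=166≡10 → K
Z(25): 25·25+16=641≡17 → R
R(17): 25·17+16=441≡25 → Z
N(13): 25·13+16=341≡3 → D
Z(25): 25·25+16=641≡17 → R
Q(16): 25·16+16=416≡0 → A

HRKRZDRA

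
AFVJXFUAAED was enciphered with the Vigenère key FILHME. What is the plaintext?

Repeat the key across the ciphertext: FILHMEFILHM
A(0)−F(5): -5≡21 → V
F(5)−I(8): -3≡23 → X
V(21)−L(11): 10 → K
J(9)−H(7): 2 → C
X(23)−M(12): 11 → L
F(5)−E(4): 1 → B
U(20)−F(5): 15 → P
A(0)−I(8): -8≡18 → S
A(0)−L(11): -11≡15 → P
E(4)−H(7): -3≡23 → X
D(3)−M(12): -9≡17 → R

VXKCLBPSPXR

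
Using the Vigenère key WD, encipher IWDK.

EZZN

Repeat the key across the message: WDWD
I(8)+W(22): 30≡4 → E
W(22)+D(3): 25 → Z
D(3)+W(22): 25 → Z
K(10)+D(3): 13 → N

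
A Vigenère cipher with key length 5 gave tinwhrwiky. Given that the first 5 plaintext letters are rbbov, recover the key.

chmim

Subtract each crib letter from the matching ciphertext letter (mod 26):
t(19)−r(17)=2 → c
i(8)−b(1)=7 → h
n(13)−b(1)=12 → m
w(22)−o(14)=8 → i
h(7)−v(21)=-14≡12 → m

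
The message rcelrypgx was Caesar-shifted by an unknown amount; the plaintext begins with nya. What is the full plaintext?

nyahnulct

From the crib: r(17)−n(13)=4, so the shift is 4.
Subtract 4 from each ciphertext letter:
r(17): 17−4=13 → n
c(2): 2−4=-2≡24 → y
e(4): 4−4=0 → a
l(11): 11−4=7 → h
r(17): 17−4=13 → n
y(24): 24−4=20 → u
p(15): 15−4=11 → l
g(6): 6−4=2 → c
x(23): 23−4=19 → t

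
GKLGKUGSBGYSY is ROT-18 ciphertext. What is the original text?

G(6): 6−18=-12≡14 → O
K(10): 10−18=-8≡18 → S
L(11): 11−18=-7≡19 → T
G(6): 6−18=-12≡14 → O
K(10): 10−18=-8≡18 → S
U(20): 20−18=2 → C
G(6): 6−18=-12≡14 → O
S(18): 18−18=0 → A
B(1): 1−18=-17≡9 → J
G(6): 6−18=-12≡14 → O
Y(24): 24−18=6 → G
S(18): 18−18=0 → A
Y(24): 24−18=6 → G

OSTOSCOAJOGAG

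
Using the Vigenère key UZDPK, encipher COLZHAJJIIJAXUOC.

Repeat the key across the message: UZDPKUZDPKUZDPKU
C(2)+U(20): 22 → W
O(14)+Z(25): 39≡13 → N
L(11)+D(3): 14 → O
Z(25)+P(15): 40≡14 → O
H(7)+K(10): 17 → R
A(0)+U(20): 20 → U
J(9)+Z(25): 34≡8 → I
J(9)+D(3): 12 → M
I(8)+P(15): 23 → X
I(8)+K(10): 18 → S
J(9)+U(20): 29≡3 → D
A(0)+Z(25): 25 → Z
X(23)+D(3): 26≡0 → A
U(20)+P(15): 35≡9 → J
O(14)+K(10): 24 → Y
C(2)+U(20): 22 → W

WNOORUIMXSDZAJYW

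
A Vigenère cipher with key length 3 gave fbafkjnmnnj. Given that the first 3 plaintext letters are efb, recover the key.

bwz

Subtract each crib letter from the matching ciphertext letter (mod 26):
f(5)−e(4)=1 → b
b(1)−f(5)=-4≡22 → w
a(0)−b(1)=-1≡25 → z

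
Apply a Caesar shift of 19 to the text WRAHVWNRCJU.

PKTAOPGKVCN

W(22): 22+19=41≡15 → P
R(17): 17+19=36≡10 → K
A(0): 0+19=19 → T
H(7): 7+19=26≡0 → A
V(21): 21+19=40≡14 → O
W(22): 22+19=41≡15 → P
N(13): 13+19=32≡6 → G
R(17): 17+19=36≡10 → K
C(2): 2+19=21 → V
J(9): 9+19=28≡2 → C
U(20): 20+19=39≡13 → N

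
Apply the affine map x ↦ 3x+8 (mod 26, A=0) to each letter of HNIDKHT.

H(7): 3·7+8=29≡3 → D
N(13): 3·13+8=47≡21 → V
I(8): 3·8+8=32≡6 → G
D(3): 3·3+8=17 → R
K(10): 3·10+8=38≡12 → M
H(7): 3·7+8=29≡3 → D
T(19): 3·19+8=65≡13 → N

DVGRMDN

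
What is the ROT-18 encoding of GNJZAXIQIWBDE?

YFBRSPAIAOTVW

G(6): 6+18=24 → Y
N(13): 13+18=31≡5 → F
J(9): 9+18=27≡1 → B
Z(25): 25+18=43≡17 → R
A(0): 0+18=18 → S
X(23): 23+18=41≡15 → P
I(8): 8+18=26≡0 → A
Q(16): 16+18=34≡8 → I
I(8): 8+18=26≡0 → A
W(22): 22+18=40≡14 → O
B(1): 1+18=19 → T
D(3): 3+18=21 → V
E(4): 4+18=22 → W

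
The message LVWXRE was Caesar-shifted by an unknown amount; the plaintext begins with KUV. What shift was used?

From the crib: L(11)−K(10)=1, so the shift is 1.

1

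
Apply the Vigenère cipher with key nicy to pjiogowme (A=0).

crkmtwykr

Repeat the key across the message: nicynicyn
p(15)+n(13): 28≡2 → c
j(9)+i(8): 17 → r
i(8)+c(2): 10 → k
o(14)+y(24): 38≡12 → m
g(6)+n(13): 19 → t
o(14)+i(8): 22 → w
w(22)+c(2): 24 → y
m(12)+y(24): 36≡10 → k
e(4)+n(13): 17 → r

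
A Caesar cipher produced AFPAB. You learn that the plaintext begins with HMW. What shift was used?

From the crib: A(0)−H(7)=-7≡19, so the shift is 19.

19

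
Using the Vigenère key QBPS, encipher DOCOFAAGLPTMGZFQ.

Repeat the key across the message: QBPSQBPSQBPSQBPS
D(3)+Q(16): 19 → T
O(14)+B(1): 15 → P
C(2)+P(15): 17 → R
O(14)+S(18): 32≡6 → G
F(5)+Q(16): 21 → V
A(0)+B(1): 1 → B
A(0)+P(15): 15 → P
G(6)+S(18): 24 → Y
L(11)+Q(16): 27≡1 → B
P(15)+B(1): 16 → Q
T(19)+P(15): 34≡8 → I
M(12)+S(18): 30≡4 → E
G(6)+Q(16): 22 → W
Z(25)+B(1): 26≡0 → A
F(5)+P(15): 20 → U
Q(16)+S(18): 34≡8 → I

TPRGVBPYBQIEWAUI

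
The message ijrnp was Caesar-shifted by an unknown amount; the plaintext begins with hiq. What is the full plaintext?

From the crib: i(8)−h(7)=1, so the shift is 1.
Subtract 1 from each ciphertext letter:
i(8): 8−1=7 → h
j(9): 9−1=8 → i
r(17): 17−1=16 → q
n(13): 13−1=12 → m
p(15): 15−1=14 → o

hiqmo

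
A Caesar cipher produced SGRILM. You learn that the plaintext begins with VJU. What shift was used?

23

From the crib: S(18)−V(21)=-3≡23, so the shift is 23.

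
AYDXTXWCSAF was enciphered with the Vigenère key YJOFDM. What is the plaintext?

CPPSQLYTEVC

Repeat the key across the ciphertext: YJOFDMYJOFD
A(0)−Y(24): -24≡2 → C
Y(24)−J(9): 15 → P
D(3)−O(14): -11≡15 → P
X(23)−F(5): 18 → S
T(19)−D(3): 16 → Q
X(23)−M(12): 11 → L
W(22)−Y(24): -2≡24 → Y
C(2)−J(9): -7≡19 → T
S(18)−O(14): 4 → E
A(0)−F(5): -5≡21 → V
F(5)−D(3): 2 → C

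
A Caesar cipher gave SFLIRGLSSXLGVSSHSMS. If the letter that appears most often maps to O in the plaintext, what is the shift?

The most frequent ciphertext letter is S (appears 7 times).
S is position 18; O is position 14.
Shift = 4.

4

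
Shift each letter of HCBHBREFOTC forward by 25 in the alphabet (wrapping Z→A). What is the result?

GBAGAQDENSB

H(7): 7+25=32≡6 → G
C(2): 2+25=27≡1 → B
B(1): 1+25=26≡0 → A
H(7): 7+25=32≡6 → G
B(1): 1+25=26≡0 → A
R(17): 17+25=42≡16 → Q
E(4): 4+25=29≡3 → D
F(5): 5+25=30≡4 → E
O(14): 14+25=39≡13 → N
T(19): 19+25=44≡18 → S
C(2): 2+25=27≡1 → B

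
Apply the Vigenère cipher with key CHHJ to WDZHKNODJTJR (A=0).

YKGQMUVMLAQA

Repeat the key across the message: CHHJCHHJCHHJ
W(22)+C(2): 24 → Y
D(3)+H(7): 10 → K
Z(25)+H(7): 32≡6 → G
H(7)+J(9): 16 → Q
K(10)+C(2): 12 → M
N(13)+H(7): 20 → U
O(14)+H(7): 21 → V
D(3)+J(9): 12 → M
J(9)+C(2): 11 → L
T(19)+H(7): 26≡0 → A
J(9)+H(7): 16 → Q
R(17)+J(9): 26≡0 → A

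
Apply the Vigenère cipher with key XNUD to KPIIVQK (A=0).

HCCLSDE

Repeat the key across the message: XNUDXNU
K(10)+X(23): 33≡7 → H
P(15)+N(13): 28≡2 → C
I(8)+U(20): 28≡2 → C
I(8)+D(3): 11 → L
V(21)+X(23): 44≡18 → S
Q(16)+N(13): 29≡3 → D
K(10)+U(20): 30≡4 → E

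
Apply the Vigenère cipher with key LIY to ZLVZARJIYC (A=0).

Repeat the key across the message: LIYLIYLIYL
Z(25)+L(11): 36≡10 → K
L(11)+I(8): 19 → T
V(21)+Y(24): 45≡19 → T
Z(25)+L(11): 36≡10 → K
A(0)+I(8): 8 → I
R(17)+Y(24): 41≡15 → P
J(9)+L(11): 20 → U
I(8)+I(8): 16 → Q
Y(24)+Y(24): 48≡22 → W
C(2)+L(11): 13 → N

KTTKIPUQWN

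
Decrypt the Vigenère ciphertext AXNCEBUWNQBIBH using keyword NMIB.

NLFBRPMVAETHOV

Repeat the key across the ciphertext: NMIBNMIBNMIBNM
A(0)−N(13): -13≡13 → N
X(23)−M(12): 11 → L
N(13)−I(8): 5 → F
C(2)−B(1): 1 → B
E(4)−N(13): -9≡17 → R
B(1)−M(12): -11≡15 → P
U(20)−I(8): 12 → M
W(22)−B(1): 21 → V
N(13)−N(13): 0 → A
Q(16)−M(12): 4 → E
B(1)−I(8): -7≡19 → T
I(8)−B(1): 7 → H
B(1)−N(13): -12≡14 → O
H(7)−M(12): -5≡21 → V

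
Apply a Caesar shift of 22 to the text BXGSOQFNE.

B(1): 1+22=23 → X
X(23): 23+22=45≡19 → T
G(6): 6+22=28≡2 → C
S(18): 18+22=40≡14 → O
O(14): 14+22=36≡10 → K
Q(16): 16+22=38≡12 → M
F(5): 5+22=27≡1 → B
N(13): 13+22=35≡9 → J
E(4): 4+22=26≡0 → A

XTCOKMBJA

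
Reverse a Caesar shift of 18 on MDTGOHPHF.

ULBOWPXPN

M(12): 12−18=-6≡20 → U
D(3): 3−18=-15≡11 → L
T(19): 19−18=1 → B
G(6): 6−18=-12≡14 → O
O(14): 14−18=-4≡22 → W
H(7): 7−18=-11≡15 → P
P(15): 15−18=-3≡23 → X
H(7): 7−18=-11≡15 → P
F(5): 5−18=-13≡13 → N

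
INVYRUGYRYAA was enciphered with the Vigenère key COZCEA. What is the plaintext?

GZWWNUEKSWWA

Repeat the key across the ciphertext: COZCEACOZCEA
I(8)−C(2): 6 → G
N(13)−O(14): -1≡25 → Z
V(21)−Z(25): -4≡22 → W
Y(24)−C(2): 22 → W
R(17)−E(4): 13 → N
U(20)−A(0): 20 → U
G(6)−C(2): 4 → E
Y(24)−O(14): 10 → K
R(17)−Z(25): -8≡18 → S
Y(24)−C(2): 22 → W
A(0)−E(4): -4≡22 → W
A(0)−A(0): 0 → A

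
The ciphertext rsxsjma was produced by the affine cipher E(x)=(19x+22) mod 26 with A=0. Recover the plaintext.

The inverse of 19 mod 26 is 11, since 19·11=209≡1. Apply D(y)=11·(y−22) mod 26:
r(17): 11·(17−22)=-55≡23 → x
s(18): 11·(18−22)=-44≡8 → i
x(23): 11·(23−22)=11 → l
s(18): 11·(18−22)=-44≡8 → i
j(9): 11·(9−22)=-143≡13 → n
m(12): 11·(12−22)=-110≡20 → u
a(0): 11·(0−22)=-242≡18 → s

xilinus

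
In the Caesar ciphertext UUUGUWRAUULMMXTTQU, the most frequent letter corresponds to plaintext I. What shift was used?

The most frequent ciphertext letter is U (appears 7 times).
U is position 20; I is position 8.
Shift = 12.

12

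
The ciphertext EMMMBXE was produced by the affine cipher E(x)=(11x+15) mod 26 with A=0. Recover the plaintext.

ZVVVUWZ

The inverse of 11 mod 26 is 19, since 11·19=209≡1. Apply D(y)=19·(y−15) mod 26:
E(4): 19·(4−15)=-209≡25 → Z
M(12): 19·(12−15)=-57≡21 → V
M(12): 19·(12−15)=-57≡21 → V
M(12): 19·(12−15)=-57≡21 → V
B(1): 19·(1−15)=-266≡20 → U
X(23): 19·(23−15)=152≡22 → W
E(4): 19·(4−15)=-209≡25 → Z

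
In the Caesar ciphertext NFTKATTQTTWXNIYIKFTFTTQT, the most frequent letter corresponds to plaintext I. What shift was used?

11

The most frequent ciphertext letter is T (appears 9 times).
T is position 19; I is position 8.
Shift = 11.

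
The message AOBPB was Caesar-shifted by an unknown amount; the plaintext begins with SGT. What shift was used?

8

From the crib: A(0)−S(18)=-18≡8, so the shift is 8.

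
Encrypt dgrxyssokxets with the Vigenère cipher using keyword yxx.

Repeat the key across the message: yxxyxxyxxyxxy
d(3)+y(24): 27≡1 → b
g(6)+x(23): 29≡3 → d
r(17)+x(23): 40≡14 → o
x(23)+y(24): 47≡21 → v
y(24)+x(23): 47≡21 → v
s(18)+x(23): 41≡15 → p
s(18)+y(24): 42≡16 → q
o(14)+x(23): 37≡11 → l
k(10)+x(23): 33≡7 → h
x(23)+y(24): 47≡21 → v
e(4)+x(23): 27≡1 → b
t(19)+x(23): 42≡16 → q
s(18)+y(24): 42≡16 → q

bdovvpqlhvbqq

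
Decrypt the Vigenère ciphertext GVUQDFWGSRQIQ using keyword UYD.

MXRWFCCIPXSFW

Repeat the key across the ciphertext: UYDUYDUYDUYDU
G(6)−U(20): -14≡12 → M
V(21)−Y(24): -3≡23 → X
U(20)−D(3): 17 → R
Q(16)−U(20): -4≡22 → W
D(3)−Y(24): -21≡5 → F
F(5)−D(3): 2 → C
W(22)−U(20): 2 → C
G(6)−Y(24): -18≡8 → I
S(18)−D(3): 15 → P
R(17)−U(20): -3≡23 → X
Q(16)−Y(24): -8≡18 → S
I(8)−D(3): 5 → F
Q(16)−U(20): -4≡22 → W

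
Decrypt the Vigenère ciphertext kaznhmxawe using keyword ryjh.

Repeat the key across the ciphertext: ryjhryjhry
k(10)−r(17): -7≡19 → t
a(0)−y(24): -24≡2 → c
z(25)−j(9): 16 → q
n(13)−h(7): 6 → g
h(7)−r(17): -10≡16 → q
m(12)−y(24): -12≡14 → o
x(23)−j(9): 14 → o
a(0)−h(7): -7≡19 → t
w(22)−r(17): 5 → f
e(4)−y(24): -20≡6 → g

tcqgqootfg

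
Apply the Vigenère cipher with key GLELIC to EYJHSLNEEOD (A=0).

KJNSANTPIZL

Repeat the key across the message: GLELICGLELI
E(4)+G(6): 10 → K
Y(24)+L(11): 35≡9 → J
J(9)+E(4): 13 → N
H(7)+L(11): 18 → S
S(18)+I(8): 26≡0 → A
L(11)+C(2): 13 → N
N(13)+G(6): 19 → T
E(4)+L(11): 15 → P
E(4)+E(4): 8 → I
O(14)+L(11): 25 → Z
D(3)+I(8): 11 → L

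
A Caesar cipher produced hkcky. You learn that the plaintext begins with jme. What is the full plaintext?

jmema

From the crib: h(7)−j(9)=-2≡24, so the shift is 24.
Subtract 24 from each ciphertext letter:
h(7): 7−24=-17≡9 → j
k(10): 10−24=-14≡12 → m
c(2): 2−24=-22≡4 → e
k(10): 10−24=-14≡12 → m
y(24): 24−24=0 → a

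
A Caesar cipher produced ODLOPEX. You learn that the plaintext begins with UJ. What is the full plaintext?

UJRUVKD

From the crib: O(14)−U(20)=-6≡20, so the shift is 20.
Subtract 20 from each ciphertext letter:
O(14): 14−20=-6≡20 → U
D(3): 3−20=-17≡9 → J
L(11): 11−20=-9≡17 → R
O(14): 14−20=-6≡20 → U
P(15): 15−20=-5≡21 → V
E(4): 4−20=-16≡10 → K
X(23): 23−20=3 → D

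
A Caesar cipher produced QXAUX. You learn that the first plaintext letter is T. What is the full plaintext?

From the crib: Q(16)−T(19)=-3≡23, so the shift is 23.
Subtract 23 from each ciphertext letter:
Q(16): 16−23=-7≡19 → T
X(23): 23−23=0 → A
A(0): 0−23=-23≡3 → D
U(20): 20−23=-3≡23 → X
X(23): 23−23=0 → A

TADXA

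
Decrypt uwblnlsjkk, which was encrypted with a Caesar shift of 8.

motdfdkbcc

u(20): 20−8=12 → m
w(22): 22−8=14 → o
b(1): 1−8=-7≡19 → t
l(11): 11−8=3 → d
n(13): 13−8=5 → f
l(11): 11−8=3 → d
s(18): 18−8=10 → k
j(9): 9−8=1 → b
k(10): 10−8=2 → c
k(10): 10−8=2 → c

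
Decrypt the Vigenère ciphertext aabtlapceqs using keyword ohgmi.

Repeat the key across the ciphertext: ohgmiohgmio
a(0)−o(14): -14≡12 → m
a(0)−h(7): -7≡19 → t
b(1)−g(6): -5≡21 → v
t(19)−m(12): 7 → h
l(11)−i(8): 3 → d
a(0)−o(14): -14≡12 → m
p(15)−h(7): 8 → i
c(2)−g(6): -4≡22 → w
e(4)−m(12): -8≡18 → s
q(16)−i(8): 8 → i
s(18)−o(14): 4 → e

mtvhdmiwsie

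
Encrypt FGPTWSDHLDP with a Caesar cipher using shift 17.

F(5): 5+17=22 → W
G(6): 6+17=23 → X
P(15): 15+17=32≡6 → G
T(19): 19+17=36≡10 → K
W(22): 22+17=39≡13 → N
S(18): 18+17=35≡9 → J
D(3): 3+17=20 → U
H(7): 7+17=24 → Y
L(11): 11+17=28≡2 → C
D(3): 3+17=20 → U
P(15): 15+17=32≡6 → G

WXGKNJUYCUG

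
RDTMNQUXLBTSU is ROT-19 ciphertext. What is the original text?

YKATUXBESIAZB

R(17): 17−19=-2≡24 → Y
D(3): 3−19=-16≡10 → K
T(19): 19−19=0 → A
M(12): 12−19=-7≡19 → T
N(13): 13−19=-6≡20 → U
Q(16): 16−19=-3≡23 → X
U(20): 20−19=1 → B
X(23): 23−19=4 → E
L(11): 11−19=-8≡18 → S
B(1): 1−19=-18≡8 → I
T(19): 19−19=0 → A
S(18): 18−19=-1≡25 → Z
U(20): 20−19=1 → B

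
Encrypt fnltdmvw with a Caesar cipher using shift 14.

f(5): 5+14=19 → t
n(13): 13+14=27≡1 → b
l(11): 11+14=25 → z
t(19): 19+14=33≡7 → h
d(3): 3+14=17 → r
m(12): 12+14=26≡0 → a
v(21): 21+14=35≡9 → j
w(22): 22+14=36≡10 → k

tbzhrajk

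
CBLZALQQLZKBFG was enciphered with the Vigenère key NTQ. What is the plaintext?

PIVMHVDXVMRLSN

Repeat the key across the ciphertext: NTQNTQNTQNTQNT
C(2)−N(13): -11≡15 → P
B(1)−T(19): -18≡8 → I
L(11)−Q(16): -5≡21 → V
Z(25)−N(13): 12 → M
A(0)−T(19): -19≡7 → H
L(11)−Q(16): -5≡21 → V
Q(16)−N(13): 3 → D
Q(16)−T(19): -3≡23 → X
L(11)−Q(16): -5≡21 → V
Z(25)−N(13): 12 → M
K(10)−T(19): -9≡17 → R
B(1)−Q(16): -15≡11 → L
F(5)−N(13): -8≡18 → S
G(6)−T(19): -13≡13 → N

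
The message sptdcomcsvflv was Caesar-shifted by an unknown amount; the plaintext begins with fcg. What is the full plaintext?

fcgqpbzpfisyi

From the crib: s(18)−f(5)=13, so the shift is 13.
Subtract 13 from each ciphertext letter:
s(18): 18−13=5 → f
p(15): 15−13=2 → c
t(19): 19−13=6 → g
d(3): 3−13=-10≡16 → q
c(2): 2−13=-11≡15 → p
o(14): 14−13=1 → b
m(12): 12−13=-1≡25 → z
c(2): 2−13=-11≡15 → p
s(18): 18−13=5 → f
v(21): 21−13=8 → i
f(5): 5−13=-8≡18 → s
l(11): 11−13=-2≡24 → y
v(21): 21−13=8 → i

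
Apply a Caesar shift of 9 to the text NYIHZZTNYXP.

N(13): 13+9=22 → W
Y(24): 24+9=33≡7 → H
I(8): 8+9=17 → R
H(7): 7+9=16 → Q
Z(25): 25+9=34≡8 → I
Z(25): 25+9=34≡8 → I
T(19): 19+9=28≡2 → C
N(13): 13+9=22 → W
Y(24): 24+9=33≡7 → H
X(23): 23+9=32≡6 → G
P(15): 15+9=24 → Y

WHRQIICWHGY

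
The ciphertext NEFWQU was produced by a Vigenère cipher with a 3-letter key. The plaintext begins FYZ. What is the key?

IGG

Subtract each crib letter from the matching ciphertext letter (mod 26):
N(13)−F(5)=8 → I
E(4)−Y(24)=-20≡6 → G
F(5)−Z(25)=-20≡6 → G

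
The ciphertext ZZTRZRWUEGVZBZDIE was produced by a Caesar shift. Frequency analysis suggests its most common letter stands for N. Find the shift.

12

The most frequent ciphertext letter is Z (appears 5 times).
Z is position 25; N is position 13.
Shift = 12.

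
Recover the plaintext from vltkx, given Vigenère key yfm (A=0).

Repeat the key across the ciphertext: yfmyf
v(21)−y(24): -3≡23 → x
l(11)−f(5): 6 → g
t(19)−m(12): 7 → h
k(10)−y(24): -14≡12 → m
x(23)−f(5): 18 → s

xghms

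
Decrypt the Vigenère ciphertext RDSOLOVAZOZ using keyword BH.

Repeat the key across the ciphertext: BHBHBHBHBHB
R(17)−B(1): 16 → Q
D(3)−H(7): -4≡22 → W
S(18)−B(1): 17 → R
O(14)−H(7): 7 → H
L(11)−B(1): 10 → K
O(14)−H(7): 7 → H
V(21)−B(1): 20 → U
A(0)−H(7): -7≡19 → T
Z(25)−B(1): 24 → Y
O(14)−H(7): 7 → H
Z(25)−B(1): 24 → Y

QWRHKHUTYHY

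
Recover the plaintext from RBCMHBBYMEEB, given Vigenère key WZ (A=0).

Repeat the key across the ciphertext: WZWZWZWZWZWZ
R(17)−W(22): -5≡21 → V
B(1)−Z(25): -24≡2 → C
C(2)−W(22): -20≡6 → G
M(12)−Z(25): -13≡13 → N
H(7)−W(22): -15≡11 → L
B(1)−Z(25): -24≡2 → C
B(1)−W(22): -21≡5 → F
Y(24)−Z(25): -1≡25 → Z
M(12)−W(22): -10≡16 → Q
E(4)−Z(25): -21≡5 → F
E(4)−W(22): -18≡8 → I
B(1)−Z(25): -24≡2 → C

VCGNLCFZQFIC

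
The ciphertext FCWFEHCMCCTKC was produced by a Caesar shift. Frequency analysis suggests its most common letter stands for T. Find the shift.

The most frequent ciphertext letter is C (appears 5 times).
C is position 2; T is position 19.
Shift = -17≡9.

9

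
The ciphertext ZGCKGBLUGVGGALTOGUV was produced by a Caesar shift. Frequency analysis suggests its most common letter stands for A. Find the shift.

6

The most frequent ciphertext letter is G (appears 6 times).
G is position 6; A is position 0.
Shift = 6.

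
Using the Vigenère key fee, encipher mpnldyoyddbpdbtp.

rtrqhctchiftifxu

Repeat the key across the message: feefeefeefeefeef
m(12)+f(5): 17 → r
p(15)+e(4): 19 → t
n(13)+e(4): 17 → r
l(11)+f(5): 16 → q
d(3)+e(4): 7 → h
y(24)+e(4): 28≡2 → c
o(14)+f(5): 19 → t
y(24)+e(4): 28≡2 → c
d(3)+e(4): 7 → h
d(3)+f(5): 8 → i
b(1)+e(4): 5 → f
p(15)+e(4): 19 → t
d(3)+f(5): 8 → i
b(1)+e(4): 5 → f
t(19)+e(4): 23 → x
p(15)+f(5): 20 → u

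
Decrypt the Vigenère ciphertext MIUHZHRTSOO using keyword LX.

Repeat the key across the ciphertext: LXLXLXLXLXL
M(12)−L(11): 1 → B
I(8)−X(23): -15≡11 → L
U(20)−L(11): 9 → J
H(7)−X(23): -16≡10 → K
Z(25)−L(11): 14 → O
H(7)−X(23): -16≡10 → K
R(17)−L(11): 6 → G
T(19)−X(23): -4≡22 → W
S(18)−L(11): 7 → H
O(14)−X(23): -9≡17 → R
O(14)−L(11): 3 → D

BLJKOKGWHRD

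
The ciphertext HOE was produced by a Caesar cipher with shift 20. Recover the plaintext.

H(7): 7−20=-13≡13 → N
O(14): 14−20=-6≡20 → U
E(4): 4−20=-16≡10 → K

NUK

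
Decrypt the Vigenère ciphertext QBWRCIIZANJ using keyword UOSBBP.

Repeat the key across the ciphertext: UOSBBPUOSBB
Q(16)−U(20): -4≡22 → W
B(1)−O(14): -13≡13 → N
W(22)−S(18): 4 → E
R(17)−B(1): 16 → Q
C(2)−B(1): 1 → B
I(8)−P(15): -7≡19 → T
I(8)−U(20): -12≡14 → O
Z(25)−O(14): 11 → L
A(0)−S(18): -18≡8 → I
N(13)−B(1): 12 → M
J(9)−B(1): 8 → I

WNEQBTOLIMI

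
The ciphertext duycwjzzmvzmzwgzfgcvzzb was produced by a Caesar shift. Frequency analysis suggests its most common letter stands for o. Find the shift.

The most frequent ciphertext letter is z (appears 7 times).
z is position 25; o is position 14.
Shift = 11.

11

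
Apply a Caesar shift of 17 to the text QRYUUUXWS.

HIPLLLONJ

Q(16): 16+17=33≡7 → H
R(17): 17+17=34≡8 → I
Y(24): 24+17=41≡15 → P
U(20): 20+17=37≡11 → L
U(20): 20+17=37≡11 → L
U(20): 20+17=37≡11 → L
X(23): 23+17=40≡14 → O
W(22): 22+17=39≡13 → N
S(18): 18+17=35≡9 → J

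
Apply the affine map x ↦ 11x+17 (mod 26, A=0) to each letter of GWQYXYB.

G(6): 11·6+17=83≡5 → F
W(22): 11·22+17=259≡25 → Z
Q(16): 11·16+17=193≡11 → L
Y(24): 11·24+17=281≡21 → V
X(23): 11·23+17=270≡10 → K
Y(24): 11·24+17=281≡21 → V
B(1): 11·1+17=28≡2 → C

FZLVKVC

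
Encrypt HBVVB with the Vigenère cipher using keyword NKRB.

ULMWO

Repeat the key across the message: NKRBN
H(7)+N(13): 20 → U
B(1)+K(10): 11 → L
V(21)+R(17): 38≡12 → M
V(21)+B(1): 22 → W
B(1)+N(13): 14 → O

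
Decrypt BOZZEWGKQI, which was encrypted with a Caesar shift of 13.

OBMMRJTXDV

B(1): 1−13=-12≡14 → O
O(14): 14−13=1 → B
Z(25): 25−13=12 → M
Z(25): 25−13=12 → M
E(4): 4−13=-9≡17 → R
W(22): 22−13=9 → J
G(6): 6−13=-7≡19 → T
K(10): 10−13=-3≡23 → X
Q(16): 16−13=3 → D
I(8): 8−13=-5≡21 → V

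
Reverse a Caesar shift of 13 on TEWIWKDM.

T(19): 19−13=6 → G
E(4): 4−13=-9≡17 → R
W(22): 22−13=9 → J
I(8): 8−13=-5≡21 → V
W(22): 22−13=9 → J
K(10): 10−13=-3≡23 → X
D(3): 3−13=-10≡16 → Q
M(12): 12−13=-1≡25 → Z

GRJVJXQZ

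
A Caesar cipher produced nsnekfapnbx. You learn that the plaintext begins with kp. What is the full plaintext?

kpkbhcxmkyu

From the crib: n(13)−k(10)=3, so the shift is 3.
Subtract 3 from each ciphertext letter:
n(13): 13−3=10 → k
s(18): 18−3=15 → p
n(13): 13−3=10 → k
e(4): 4−3=1 → b
k(10): 10−3=7 → h
f(5): 5−3=2 → c
a(0): 0−3=-3≡23 → x
p(15): 15−3=12 → m
n(13): 13−3=10 → k
b(1): 1−3=-2≡24 → y
x(23): 23−3=20 → u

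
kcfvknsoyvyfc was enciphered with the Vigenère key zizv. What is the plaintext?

Repeat the key across the ciphertext: zizvzizvzizvz
k(10)−z(25): -15≡11 → l
c(2)−i(8): -6≡20 → u
f(5)−z(25): -20≡6 → g
v(21)−v(21): 0 → a
k(10)−z(25): -15≡11 → l
n(13)−i(8): 5 → f
s(18)−z(25): -7≡19 → t
o(14)−v(21): -7≡19 → t
y(24)−z(25): -1≡25 → z
v(21)−i(8): 13 → n
y(24)−z(25): -1≡25 → z
f(5)−v(21): -16≡10 → k
c(2)−z(25): -23≡3 → d

lugalfttznzkd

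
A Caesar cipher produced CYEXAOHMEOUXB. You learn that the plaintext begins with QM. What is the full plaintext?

QMSLOCVASCILP

From the crib: C(2)−Q(16)=-14≡12, so the shift is 12.
Subtract 12 from each ciphertext letter:
C(2): 2−12=-10≡16 → Q
Y(24): 24−12=12 → M
E(4): 4−12=-8≡18 → S
X(23): 23−12=11 → L
A(0): 0−12=-12≡14 → O
O(14): 14−12=2 → C
H(7): 7−12=-5≡21 → V
M(12): 12−12=0 → A
E(4): 4−12=-8≡18 → S
O(14): 14−12=2 → C
U(20): 20−12=8 → I
X(23): 23−12=11 → L
B(1): 1−12=-11≡15 → P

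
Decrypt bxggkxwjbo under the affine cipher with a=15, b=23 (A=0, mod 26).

The inverse of 15 mod 26 is 7, since 15·7=105≡1. Apply D(y)=7·(y−23) mod 26:
b(1): 7·(1−23)=-154≡2 → c
x(23): 7·(23−23)=0 → a
g(6): 7·(6−23)=-119≡11 → l
g(6): 7·(6−23)=-119≡11 → l
k(10): 7·(10−23)=-91≡13 → n
x(23): 7·(23−23)=0 → a
w(22): 7·(22−23)=-7≡19 → t
j(9): 7·(9−23)=-98≡6 → g
b(1): 7·(1−23)=-154≡2 → c
o(14): 7·(14−23)=-63≡15 → p

callnatgcp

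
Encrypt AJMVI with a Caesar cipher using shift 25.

ZILUH

A(0): 0+25=25 → Z
J(9): 9+25=34≡8 → I
M(12): 12+25=37≡11 → L
V(21): 21+25=46≡20 → U
I(8): 8+25=33≡7 → H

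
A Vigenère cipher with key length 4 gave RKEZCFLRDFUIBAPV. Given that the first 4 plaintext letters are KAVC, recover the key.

Subtract each crib letter from the matching ciphertext letter (mod 26):
R(17)−K(10)=7 → H
K(10)−A(0)=10 → K
E(4)−V(21)=-17≡9 → J
Z(25)−C(2)=23 → X

HKJX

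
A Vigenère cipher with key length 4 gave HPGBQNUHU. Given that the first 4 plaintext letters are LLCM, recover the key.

Subtract each crib letter from the matching ciphertext letter (mod 26):
H(7)−L(11)=-4≡22 → W
P(15)−L(11)=4 → E
G(6)−C(2)=4 → E
B(1)−M(12)=-11≡15 → P

WEEP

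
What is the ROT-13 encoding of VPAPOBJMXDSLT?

ICNCBOWZKQFYG

V(21): 21+13=34≡8 → I
P(15): 15+13=28≡2 → C
A(0): 0+13=13 → N
P(15): 15+13=28≡2 → C
O(14): 14+13=27≡1 → B
B(1): 1+13=14 → O
J(9): 9+13=22 → W
M(12): 12+13=25 → Z
X(23): 23+13=36≡10 → K
D(3): 3+13=16 → Q
S(18): 18+13=31≡5 → F
L(11): 11+13=24 → Y
T(19): 19+13=32≡6 → G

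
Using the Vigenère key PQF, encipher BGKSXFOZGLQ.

QWPHNKDPLAG

Repeat the key across the message: PQFPQFPQFPQ
B(1)+P(15): 16 → Q
G(6)+Q(16): 22 → W
K(10)+F(5): 15 → P
S(18)+P(15): 33≡7 → H
X(23)+Q(16): 39≡13 → N
F(5)+F(5): 10 → K
O(14)+P(15): 29≡3 → D
Z(25)+Q(16): 41≡15 → P
G(6)+F(5): 11 → L
L(11)+P(15): 26≡0 → A
Q(16)+Q(16): 32≡6 → G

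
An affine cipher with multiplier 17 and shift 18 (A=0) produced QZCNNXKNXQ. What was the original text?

The inverse of 17 mod 26 is 23, since 17·23=391≡1. Apply D(y)=23·(y−18) mod 26:
Q(16): 23·(16−18)=-46≡6 → G
Z(25): 23·(25−18)=161≡5 → F
C(2): 23·(2−18)=-368≡22 → W
N(13): 23·(13−18)=-115≡15 → P
N(13): 23·(13−18)=-115≡15 → P
X(23): 23·(23−18)=115≡11 → L
K(10): 23·(10−18)=-184≡24 → Y
N(13): 23·(13−18)=-115≡15 → P
X(23): 23·(23−18)=115≡11 → L
Q(16): 23·(16−18)=-46≡6 → G

GFWPPLYPLG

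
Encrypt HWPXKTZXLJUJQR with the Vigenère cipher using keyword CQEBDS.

Repeat the key across the message: CQEBDSCQEBDSCQ
H(7)+C(2): 9 → J
W(22)+Q(16): 38≡12 → M
P(15)+E(4): 19 → T
X(23)+B(1): 24 → Y
K(10)+D(3): 13 → N
T(19)+S(18): 37≡11 → L
Z(25)+C(2): 27≡1 → B
X(23)+Q(16): 39≡13 → N
L(11)+E(4): 15 → P
J(9)+B(1): 10 → K
U(20)+D(3): 23 → X
J(9)+S(18): 27≡1 → B
Q(16)+C(2): 18 → S
R(17)+Q(16): 33≡7 → H

JMTYNLBNPKXBSH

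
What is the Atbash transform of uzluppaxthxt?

faofkkzcgscg

u(20) → f(5)
z(25) → a(0)
l(11) → o(14)
u(20) → f(5)
p(15) → k(10)
p(15) → k(10)
a(0) → z(25)
x(23) → c(2)
t(19) → g(6)
h(7) → s(18)
x(23) → c(2)
t(19) → g(6)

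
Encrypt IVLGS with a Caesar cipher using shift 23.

I(8): 8+23=31≡5 → F
V(21): 21+23=44≡18 → S
L(11): 11+23=34≡8 → I
G(6): 6+23=29≡3 → D
S(18): 18+23=41≡15 → P

FSIDP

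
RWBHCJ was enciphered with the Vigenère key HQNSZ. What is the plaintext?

KGOPDC

Repeat the key across the ciphertext: HQNSZH
R(17)−H(7): 10 → K
W(22)−Q(16): 6 → G
B(1)−N(13): -12≡14 → O
H(7)−S(18): -11≡15 → P
C(2)−Z(25): -23≡3 → D
J(9)−H(7): 2 → C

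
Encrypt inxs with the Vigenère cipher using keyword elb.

myyw

Repeat the key across the message: elbe
i(8)+e(4): 12 → m
n(13)+l(11): 24 → y
x(23)+b(1): 24 → y
s(18)+e(4): 22 → w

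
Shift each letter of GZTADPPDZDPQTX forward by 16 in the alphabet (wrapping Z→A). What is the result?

G(6): 6+16=22 → W
Z(25): 25+16=41≡15 → P
T(19): 19+16=35≡9 → J
A(0): 0+16=16 → Q
D(3): 3+16=19 → T
P(15): 15+16=31≡5 → F
P(15): 15+16=31≡5 → F
D(3): 3+16=19 → T
Z(25): 25+16=41≡15 → P
D(3): 3+16=19 → T
P(15): 15+16=31≡5 → F
Q(16): 16+16=32≡6 → G
T(19): 19+16=35≡9 → J
X(23): 23+16=39≡13 → N

WPJQTFFTPTFGJN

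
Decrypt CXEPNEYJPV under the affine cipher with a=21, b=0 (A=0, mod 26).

The inverse of 21 mod 26 is 5, since 21·5=105≡1. Apply D(y)=5·(y−0) mod 26:
C(2): 5·(2−0)=10 → K
X(23): 5·(23−0)=115≡11 → L
E(4): 5·(4−0)=20 → U
P(15): 5·(15−0)=75≡23 → X
N(13): 5·(13−0)=65≡13 → N
E(4): 5·(4−0)=20 → U
Y(24): 5·(24−0)=120≡16 → Q
J(9): 5·(9−0)=45≡19 → T
P(15): 5·(15−0)=75≡23 → X
V(21): 5·(21−0)=105≡1 → B

KLUXNUQTXB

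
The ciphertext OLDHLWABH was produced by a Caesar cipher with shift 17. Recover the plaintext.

O(14): 14−17=-3≡23 → X
L(11): 11−17=-6≡20 → U
D(3): 3−17=-14≡12 → M
H(7): 7−17=-10≡16 → Q
L(11): 11−17=-6≡20 → U
W(22): 22−17=5 → F
A(0): 0−17=-17≡9 → J
B(1): 1−17=-16≡10 → K
H(7): 7−17=-10≡16 → Q

XUMQUFJKQ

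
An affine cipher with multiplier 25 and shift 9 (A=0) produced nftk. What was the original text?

The inverse of 25 mod 26 is 25, since 25·25=625≡1. Apply D(y)=25·(y−9) mod 26:
n(13): 25·(13−9)=100≡22 → w
f(5): 25·(5−9)=-100≡4 → e
t(19): 25·(19−9)=250≡16 → q
k(10): 25·(10−9)=25 → z

weqz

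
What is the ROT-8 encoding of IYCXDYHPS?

QGKFLGPXA

I(8): 8+8=16 → Q
Y(24): 24+8=32≡6 → G
C(2): 2+8=10 → K
X(23): 23+8=31≡5 → F
D(3): 3+8=11 → L
Y(24): 24+8=32≡6 → G
H(7): 7+8=15 → P
P(15): 15+8=23 → X
S(18): 18+8=26≡0 → A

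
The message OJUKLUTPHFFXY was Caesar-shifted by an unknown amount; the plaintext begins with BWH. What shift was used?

13

From the crib: O(14)−B(1)=13, so the shift is 13.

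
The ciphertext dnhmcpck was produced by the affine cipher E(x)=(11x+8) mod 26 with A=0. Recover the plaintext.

The inverse of 11 mod 26 is 19, since 11·19=209≡1. Apply D(y)=19·(y−8) mod 26:
d(3): 19·(3−8)=-95≡9 → j
n(13): 19·(13−8)=95≡17 → r
h(7): 19·(7−8)=-19≡7 → h
m(12): 19·(12−8)=76≡24 → y
c(2): 19·(2−8)=-114≡16 → q
p(15): 19·(15−8)=133≡3 → d
c(2): 19·(2−8)=-114≡16 → q
k(10): 19·(10−8)=38≡12 → m

jrhyqdqm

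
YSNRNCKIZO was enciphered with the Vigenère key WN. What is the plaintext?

Repeat the key across the ciphertext: WNWNWNWNWN
Y(24)−W(22): 2 → C
S(18)−N(13): 5 → F
N(13)−W(22): -9≡17 → R
R(17)−N(13): 4 → E
N(13)−W(22): -9≡17 → R
C(2)−N(13): -11≡15 → P
K(10)−W(22): -12≡14 → O
I(8)−N(13): -5≡21 → V
Z(25)−W(22): 3 → D
O(14)−N(13): 1 → B

CFRERPOVDB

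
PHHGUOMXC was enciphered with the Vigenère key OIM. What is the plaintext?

Repeat the key across the ciphertext: OIMOIMOIM
P(15)−O(14): 1 → B
H(7)−I(8): -1≡25 → Z
H(7)−M(12): -5≡21 → V
G(6)−O(14): -8≡18 → S
U(20)−I(8): 12 → M
O(14)−M(12): 2 → C
M(12)−O(14): -2≡24 → Y
X(23)−I(8): 15 → P
C(2)−M(12): -10≡16 → Q

BZVSMCYPQ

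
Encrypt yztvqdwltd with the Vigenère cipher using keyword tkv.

rjooaypvow

Repeat the key across the message: tkvtkvtkvt
y(24)+t(19): 43≡17 → r
z(25)+k(10): 35≡9 → j
t(19)+v(21): 40≡14 → o
v(21)+t(19): 40≡14 → o
q(16)+k(10): 26≡0 → a
d(3)+v(21): 24 → y
w(22)+t(19): 41≡15 → p
l(11)+k(10): 21 → v
t(19)+v(21): 40≡14 → o
d(3)+t(19): 22 → w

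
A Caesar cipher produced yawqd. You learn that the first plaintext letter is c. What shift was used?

From the crib: y(24)−c(2)=22, so the shift is 22.

22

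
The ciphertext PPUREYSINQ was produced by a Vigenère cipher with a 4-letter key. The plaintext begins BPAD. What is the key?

Subtract each crib letter from the matching ciphertext letter (mod 26):
P(15)−B(1)=14 → O
P(15)−P(15)=0 → A
U(20)−A(0)=20 → U
R(17)−D(3)=14 → O

OAUO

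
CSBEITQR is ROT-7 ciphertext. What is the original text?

C(2): 2−7=-5≡21 → V
S(18): 18−7=11 → L
B(1): 1−7=-6≡20 → U
E(4): 4−7=-3≡23 → X
I(8): 8−7=1 → B
T(19): 19−7=12 → M
Q(16): 16−7=9 → J
R(17): 17−7=10 → K

VLUXBMJK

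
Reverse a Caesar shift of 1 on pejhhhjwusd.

p(15): 15−1=14 → o
e(4): 4−1=3 → d
j(9): 9−1=8 → i
h(7): 7−1=6 → g
h(7): 7−1=6 → g
h(7): 7−1=6 → g
j(9): 9−1=8 → i
w(22): 22−1=21 → v
u(20): 20−1=19 → t
s(18): 18−1=17 → r
d(3): 3−1=2 → c

odigggivtrc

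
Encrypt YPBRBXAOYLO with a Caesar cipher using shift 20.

SJVLVRUISFI

Y(24): 24+20=44≡18 → S
P(15): 15+20=35≡9 → J
B(1): 1+20=21 → V
R(17): 17+20=37≡11 → L
B(1): 1+20=21 → V
X(23): 23+20=43≡17 → R
A(0): 0+20=20 → U
O(14): 14+20=34≡8 → I
Y(24): 24+20=44≡18 → S
L(11): 11+20=31≡5 → F
O(14): 14+20=34≡8 → I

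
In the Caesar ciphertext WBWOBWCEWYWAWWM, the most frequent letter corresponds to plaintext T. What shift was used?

3

The most frequent ciphertext letter is W (appears 7 times).
W is position 22; T is position 19.
Shift = 3.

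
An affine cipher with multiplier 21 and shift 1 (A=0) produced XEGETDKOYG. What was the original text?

GPZPMKTNLZ

The inverse of 21 mod 26 is 5, since 21·5=105≡1. Apply D(y)=5·(y−1) mod 26:
X(23): 5·(23−1)=110≡6 → G
E(4): 5·(4−1)=15 → P
G(6): 5·(6−1)=25 → Z
E(4): 5·(4−1)=15 → P
T(19): 5·(19−1)=90≡12 → M
D(3): 5·(3−1)=10 → K
K(10): 5·(10−1)=45≡19 → T
O(14): 5·(14−1)=65≡13 → N
Y(24): 5·(24−1)=115≡11 → L
G(6): 5·(6−1)=25 → Z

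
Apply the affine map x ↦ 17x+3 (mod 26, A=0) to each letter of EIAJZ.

E(4): 17·4+3=71≡19 → T
I(8): 17·8+3=139≡9 → J
A(0): 17·0+3=3 → D
J(9): 17·9+3=156≡0 → A
Z(25): 17·25+3=428≡12 → M

TJDAM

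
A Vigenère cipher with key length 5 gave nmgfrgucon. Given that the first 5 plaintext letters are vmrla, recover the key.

Subtract each crib letter from the matching ciphertext letter (mod 26):
n(13)−v(21)=-8≡18 → s
m(12)−m(12)=0 → a
g(6)−r(17)=-11≡15 → p
f(5)−l(11)=-6≡20 → u
r(17)−a(0)=17 → r

sapur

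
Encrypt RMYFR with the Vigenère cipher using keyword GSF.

XEDLJ

Repeat the key across the message: GSFGS
R(17)+G(6): 23 → X
M(12)+S(18): 30≡4 → E
Y(24)+F(5): 29≡3 → D
F(5)+G(6): 11 → L
R(17)+S(18): 35≡9 → J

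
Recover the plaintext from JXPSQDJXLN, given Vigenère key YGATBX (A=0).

Repeat the key across the ciphertext: YGATBXYGAT
J(9)−Y(24): -15≡11 → L
X(23)−G(6): 17 → R
P(15)−A(0): 15 → P
S(18)−T(19): -1≡25 → Z
Q(16)−B(1): 15 → P
D(3)−X(23): -20≡6 → G
J(9)−Y(24): -15≡11 → L
X(23)−G(6): 17 → R
L(11)−A(0): 11 → L
N(13)−T(19): -6≡20 → U

LRPZPGLRLU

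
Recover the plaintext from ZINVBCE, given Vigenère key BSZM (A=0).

Repeat the key across the ciphertext: BSZMBSZ
Z(25)−B(1): 24 → Y
I(8)−S(18): -10≡16 → Q
N(13)−Z(25): -12≡14 → O
V(21)−M(12): 9 → J
B(1)−B(1): 0 → A
C(2)−S(18): -16≡10 → K
E(4)−Z(25): -21≡5 → F

YQOJAKF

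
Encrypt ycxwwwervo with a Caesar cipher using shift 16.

y(24): 24+16=40≡14 → o
c(2): 2+16=18 → s
x(23): 23+16=39≡13 → n
w(22): 22+16=38≡12 → m
w(22): 22+16=38≡12 → m
w(22): 22+16=38≡12 → m
e(4): 4+16=20 → u
r(17): 17+16=33≡7 → h
v(21): 21+16=37≡11 → l
o(14): 14+16=30≡4 → e

osnmmmuhle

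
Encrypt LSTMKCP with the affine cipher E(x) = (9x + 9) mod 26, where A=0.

EPYNVBO

L(11): 9·11+9=108≡4 → E
S(18): 9·18+9=171≡15 → P
T(19): 9·19+9=180≡24 → Y
M(12): 9·12+9=117≡13 → N
K(10): 9·10+9=99≡21 → V
C(2): 9·2+9=27≡1 → B
P(15): 9·15+9=144≡14 → O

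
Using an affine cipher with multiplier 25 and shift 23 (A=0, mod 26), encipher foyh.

f(5): 25·5+23=148≡18 → s
o(14): 25·14+23=373≡9 → j
y(24): 25·24+23=623≡25 → z
h(7): 25·7+23=198≡16 → q

sjzq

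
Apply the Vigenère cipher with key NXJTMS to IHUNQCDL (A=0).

Repeat the key across the message: NXJTMSNX
I(8)+N(13): 21 → V
H(7)+X(23): 30≡4 → E
U(20)+J(9): 29≡3 → D
N(13)+T(19): 32≡6 → G
Q(16)+M(12): 28≡2 → C
C(2)+S(18): 20 → U
D(3)+N(13): 16 → Q
L(11)+X(23): 34≡8 → I

VEDGCUQI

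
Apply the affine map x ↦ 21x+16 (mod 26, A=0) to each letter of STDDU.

S(18): 21·18+16=394≡4 → E
T(19): 21·19+16=415≡25 → Z
D(3): 21·3+16=79≡1 → B
D(3): 21·3+16=79≡1 → B
U(20): 21·20+16=436≡20 → U

EZBBU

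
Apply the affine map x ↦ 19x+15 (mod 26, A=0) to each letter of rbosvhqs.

aivtysht

r(17): 19·17+15=338≡0 → a
b(1): 19·1+15=34≡8 → i
o(14): 19·14+15=281≡21 → v
s(18): 19·18+15=357≡19 → t
v(21): 19·21+15=414≡24 → y
h(7): 19·7+15=148≡18 → s
q(16): 19·16+15=319≡7 → h
s(18): 19·18+15=357≡19 → t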